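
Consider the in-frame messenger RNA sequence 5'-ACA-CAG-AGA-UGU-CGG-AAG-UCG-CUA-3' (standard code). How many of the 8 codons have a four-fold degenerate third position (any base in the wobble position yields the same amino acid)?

4

Codon 1 ACA (Thr): third position 4-fold.
Codon 2 CAG (Gln): third position 2-fold.
Codon 3 AGA (Arg): third position 2-fold.
Codon 4 UGU (Cys): third position 2-fold.
Codon 5 CGG (Arg): third position 4-fold.
Codon 6 AAG (Lys): third position 2-fold.
Codon 7 UCG (Ser): third position 4-fold.
Codon 8 CUA (Leu): third position 4-fold.
Four-fold degenerate third positions: 4.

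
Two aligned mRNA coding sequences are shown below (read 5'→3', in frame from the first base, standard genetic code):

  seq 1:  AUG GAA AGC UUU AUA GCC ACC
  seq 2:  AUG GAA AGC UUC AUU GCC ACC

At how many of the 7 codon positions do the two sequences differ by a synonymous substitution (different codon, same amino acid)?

Codon 1: AUG Met / AUG Met — identical.
Codon 2: GAA Glu / GAA Glu — identical.
Codon 3: AGC Ser / AGC Ser — identical.
Codon 4: UUU Phe / UUC Phe — synonymous.
Codon 5: AUA Ile / AUU Ile — synonymous.
Codon 6: GCC Ala / GCC Ala — identical.
Codon 7: ACC Thr / ACC Thr — identical.
Synonymous differences: 2.

2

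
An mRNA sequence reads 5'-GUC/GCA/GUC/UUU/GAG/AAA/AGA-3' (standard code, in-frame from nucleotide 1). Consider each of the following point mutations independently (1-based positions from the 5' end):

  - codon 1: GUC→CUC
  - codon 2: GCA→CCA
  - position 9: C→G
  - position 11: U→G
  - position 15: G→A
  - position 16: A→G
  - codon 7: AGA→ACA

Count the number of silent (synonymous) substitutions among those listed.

2

Codon 1: GUC (Val) → CUC (Leu) — missense.
Codon 2: GCA (Ala) → CCA (Pro) — missense.
Codon 3: GUC (Val) → GUG (Val) — synonymous.
Codon 4: UUU (Phe) → UGU (Cys) — missense.
Codon 5: GAG (Glu) → GAA (Glu) — synonymous.
Codon 6: AAA (Lys) → GAA (Glu) — missense.
Codon 7: AGA (Arg) → ACA (Thr) — missense.
Synonymous: 2 of 7.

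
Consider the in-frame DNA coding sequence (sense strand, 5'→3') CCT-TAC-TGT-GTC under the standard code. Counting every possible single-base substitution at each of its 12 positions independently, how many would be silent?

8

Codon 1 (CCT, Pro): 3 synonymous substitutions.
Codon 2 (TAC, Tyr): 1 synonymous substitution.
Codon 3 (TGT, Cys): 1 synonymous substitution.
Codon 4 (GTC, Val): 3 synonymous substitutions.
Total: 3 + 1 + 1 + 3 = 8.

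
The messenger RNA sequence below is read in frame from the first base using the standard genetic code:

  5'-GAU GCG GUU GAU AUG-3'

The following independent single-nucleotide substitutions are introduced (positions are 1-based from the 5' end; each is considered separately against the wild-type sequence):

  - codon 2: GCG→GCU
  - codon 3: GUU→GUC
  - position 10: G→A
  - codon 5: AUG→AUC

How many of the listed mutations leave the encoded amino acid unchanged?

Codon 2: GCG (Ala) → GCU (Ala) — synonymous.
Codon 3: GUU (Val) → GUC (Val) — synonymous.
Codon 4: GAU (Asp) → AAU (Asn) — missense.
Codon 5: AUG (Met) → AUC (Ile) — missense.
Synonymous: 2 of 4.

2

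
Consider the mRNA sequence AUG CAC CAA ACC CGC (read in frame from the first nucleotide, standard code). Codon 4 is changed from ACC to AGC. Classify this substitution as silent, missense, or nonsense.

missense

Position 11 falls in codon 4: ACC → Thr.
After the substitution the codon is AGC → Ser.
Thr ≠ Ser, so this is a missense mutation.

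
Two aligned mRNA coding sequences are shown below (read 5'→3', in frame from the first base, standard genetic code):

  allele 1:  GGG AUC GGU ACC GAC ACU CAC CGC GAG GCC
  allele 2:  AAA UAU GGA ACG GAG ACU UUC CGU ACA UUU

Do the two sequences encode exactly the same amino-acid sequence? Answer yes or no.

no

Codon 1: GGG Gly / AAA Lys — nonsynonymous.
Codon 2: AUC Ile / UAU Tyr — nonsynonymous.
Codon 3: GGU Gly / GGA Gly — synonymous.
Codon 4: ACC Thr / ACG Thr — synonymous.
Codon 5: GAC Asp / GAG Glu — nonsynonymous.
Codon 6: ACU Thr / ACU Thr — identical.
Codon 7: CAC His / UUC Phe — nonsynonymous.
Codon 8: CGC Arg / CGU Arg — synonymous.
Codon 9: GAG Glu / ACA Thr — nonsynonymous.
Codon 10: GCC Ala / UUU Phe — nonsynonymous.
Nonsynonymous differences: 6 → different protein.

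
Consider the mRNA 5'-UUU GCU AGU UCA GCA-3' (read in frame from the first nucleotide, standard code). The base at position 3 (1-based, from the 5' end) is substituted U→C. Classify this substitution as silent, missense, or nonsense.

silent

Position 3 falls in codon 1: UUU → Phe.
After the substitution the codon is UUC → Phe.
Both encode Phe, so the change is synonymous.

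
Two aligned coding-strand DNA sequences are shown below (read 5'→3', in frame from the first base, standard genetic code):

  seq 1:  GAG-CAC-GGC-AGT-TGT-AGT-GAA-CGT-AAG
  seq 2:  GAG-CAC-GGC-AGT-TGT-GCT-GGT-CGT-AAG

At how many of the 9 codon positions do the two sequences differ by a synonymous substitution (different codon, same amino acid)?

Codon 1: GAG Glu / GAG Glu — identical.
Codon 2: CAC His / CAC His — identical.
Codon 3: GGC Gly / GGC Gly — identical.
Codon 4: AGT Ser / AGT Ser — identical.
Codon 5: TGT Cys / TGT Cys — identical.
Codon 6: AGT Ser / GCT Ala — nonsynonymous.
Codon 7: GAA Glu / GGT Gly — nonsynonymous.
Codon 8: CGT Arg / CGT Arg — identical.
Codon 9: AAG Lys / AAG Lys — identical.
Synonymous differences: 0.

0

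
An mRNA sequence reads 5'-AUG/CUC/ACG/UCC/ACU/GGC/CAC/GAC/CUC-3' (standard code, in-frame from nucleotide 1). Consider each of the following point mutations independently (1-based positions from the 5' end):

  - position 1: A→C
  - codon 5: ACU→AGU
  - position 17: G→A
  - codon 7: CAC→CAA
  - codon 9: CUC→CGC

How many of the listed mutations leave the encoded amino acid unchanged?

Codon 1: AUG (Met) → CUG (Leu) — missense.
Codon 5: ACU (Thr) → AGU (Ser) — missense.
Codon 6: GGC (Gly) → GAC (Asp) — missense.
Codon 7: CAC (His) → CAA (Gln) — missense.
Codon 9: CUC (Leu) → CGC (Arg) — missense.
Synonymous: 0 of 5.

0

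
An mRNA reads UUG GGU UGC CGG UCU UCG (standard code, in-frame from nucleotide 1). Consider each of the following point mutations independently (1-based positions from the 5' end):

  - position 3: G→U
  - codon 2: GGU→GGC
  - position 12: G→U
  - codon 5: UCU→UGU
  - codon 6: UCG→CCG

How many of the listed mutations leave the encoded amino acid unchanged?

2

Codon 1: UUG (Leu) → UUU (Phe) — missense.
Codon 2: GGU (Gly) → GGC (Gly) — synonymous.
Codon 4: CGG (Arg) → CGU (Arg) — synonymous.
Codon 5: UCU (Ser) → UGU (Cys) — missense.
Codon 6: UCG (Ser) → CCG (Pro) — missense.
Synonymous: 2 of 5.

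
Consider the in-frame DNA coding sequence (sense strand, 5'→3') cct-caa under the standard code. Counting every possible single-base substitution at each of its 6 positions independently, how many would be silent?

Codon 1 (CCT, Pro): 3 synonymous substitutions.
Codon 2 (CAA, Gln): 1 synonymous substitution.
Total: 3 + 1 = 4.

4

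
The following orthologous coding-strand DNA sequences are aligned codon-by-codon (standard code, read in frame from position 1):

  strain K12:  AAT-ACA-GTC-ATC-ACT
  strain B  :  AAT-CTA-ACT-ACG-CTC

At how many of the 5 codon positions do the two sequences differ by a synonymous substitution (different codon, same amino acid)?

Codon 1: AAT Asn / AAT Asn — identical.
Codon 2: ACA Thr / CTA Leu — nonsynonymous.
Codon 3: GTC Val / ACT Thr — nonsynonymous.
Codon 4: ATC Ile / ACG Thr — nonsynonymous.
Codon 5: ACT Thr / CTC Leu — nonsynonymous.
Synonymous differences: 0.

0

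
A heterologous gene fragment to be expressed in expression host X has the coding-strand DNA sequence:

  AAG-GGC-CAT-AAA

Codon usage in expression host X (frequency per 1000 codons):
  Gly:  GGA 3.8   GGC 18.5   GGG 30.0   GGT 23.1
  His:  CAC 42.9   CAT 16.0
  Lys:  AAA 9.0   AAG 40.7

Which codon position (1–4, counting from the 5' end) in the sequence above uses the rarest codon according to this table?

Codon 1 AAG (Lys): 40.7 per 1000.
Codon 2 GGC (Gly): 18.5 per 1000.
Codon 3 CAT (His): 16.0 per 1000.
Codon 4 AAA (Lys): 9.0 per 1000.
Lowest frequency is 9.0 at codon 4.

4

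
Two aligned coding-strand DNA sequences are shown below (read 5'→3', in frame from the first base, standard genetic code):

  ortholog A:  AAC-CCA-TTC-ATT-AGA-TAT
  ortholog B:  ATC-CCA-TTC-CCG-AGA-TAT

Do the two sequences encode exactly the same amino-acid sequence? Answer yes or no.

no

Codon 1: AAC Asn / ATC Ile — nonsynonymous.
Codon 2: CCA Pro / CCA Pro — identical.
Codon 3: TTC Phe / TTC Phe — identical.
Codon 4: ATT Ile / CCG Pro — nonsynonymous.
Codon 5: AGA Arg / AGA Arg — identical.
Codon 6: TAT Tyr / TAT Tyr — identical.
Nonsynonymous differences: 2 → different protein.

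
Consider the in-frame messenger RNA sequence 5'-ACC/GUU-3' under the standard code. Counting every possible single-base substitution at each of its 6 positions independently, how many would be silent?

6

Codon 1 (ACC, Thr): 3 synonymous substitutions.
Codon 2 (GUU, Val): 3 synonymous substitutions.
Total: 3 + 3 = 6.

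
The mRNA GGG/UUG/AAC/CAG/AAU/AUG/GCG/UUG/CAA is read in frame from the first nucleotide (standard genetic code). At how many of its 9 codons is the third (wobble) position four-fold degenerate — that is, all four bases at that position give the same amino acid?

Codon 1 GGG (Gly): third position 4-fold.
Codon 2 UUG (Leu): third position 2-fold.
Codon 3 AAC (Asn): third position 2-fold.
Codon 4 CAG (Gln): third position 2-fold.
Codon 5 AAU (Asn): third position 2-fold.
Codon 6 AUG (Met): third position 1-fold.
Codon 7 GCG (Ala): third position 4-fold.
Codon 8 UUG (Leu): third position 2-fold.
Codon 9 CAA (Gln): third position 2-fold.
Four-fold degenerate third positions: 2.

2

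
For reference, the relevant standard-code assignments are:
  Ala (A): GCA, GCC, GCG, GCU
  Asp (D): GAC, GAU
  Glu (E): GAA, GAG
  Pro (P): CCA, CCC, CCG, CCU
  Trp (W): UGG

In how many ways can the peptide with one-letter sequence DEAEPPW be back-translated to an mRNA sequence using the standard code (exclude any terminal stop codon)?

512

Asp: 2 codons.
Glu: 2 codons.
Ala: 4 codons.
Glu: 2 codons.
Pro: 4 codons.
Pro: 4 codons.
Trp: 1 codon.
2 × 2 × 4 × 2 × 4 × 4 × 1 = 512.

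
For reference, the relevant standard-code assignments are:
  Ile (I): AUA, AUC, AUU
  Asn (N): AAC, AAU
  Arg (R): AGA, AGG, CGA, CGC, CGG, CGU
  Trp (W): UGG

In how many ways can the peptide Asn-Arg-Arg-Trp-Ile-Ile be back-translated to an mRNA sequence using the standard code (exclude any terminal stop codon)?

648

Asn: 2 codons.
Arg: 6 codons.
Arg: 6 codons.
Trp: 1 codon.
Ile: 3 codons.
Ile: 3 codons.
2 × 6 × 6 × 1 × 3 × 3 = 648.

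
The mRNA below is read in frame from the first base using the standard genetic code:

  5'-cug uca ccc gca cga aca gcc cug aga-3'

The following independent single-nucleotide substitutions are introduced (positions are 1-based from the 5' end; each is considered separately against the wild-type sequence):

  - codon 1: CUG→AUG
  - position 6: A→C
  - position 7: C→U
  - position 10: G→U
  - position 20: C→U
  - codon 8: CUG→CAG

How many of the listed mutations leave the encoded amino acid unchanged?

1

Codon 1: CUG (Leu) → AUG (Met) — missense.
Codon 2: UCA (Ser) → UCC (Ser) — synonymous.
Codon 3: CCC (Pro) → UCC (Ser) — missense.
Codon 4: GCA (Ala) → UCA (Ser) — missense.
Codon 7: GCC (Ala) → GUC (Val) — missense.
Codon 8: CUG (Leu) → CAG (Gln) — missense.
Synonymous: 1 of 6.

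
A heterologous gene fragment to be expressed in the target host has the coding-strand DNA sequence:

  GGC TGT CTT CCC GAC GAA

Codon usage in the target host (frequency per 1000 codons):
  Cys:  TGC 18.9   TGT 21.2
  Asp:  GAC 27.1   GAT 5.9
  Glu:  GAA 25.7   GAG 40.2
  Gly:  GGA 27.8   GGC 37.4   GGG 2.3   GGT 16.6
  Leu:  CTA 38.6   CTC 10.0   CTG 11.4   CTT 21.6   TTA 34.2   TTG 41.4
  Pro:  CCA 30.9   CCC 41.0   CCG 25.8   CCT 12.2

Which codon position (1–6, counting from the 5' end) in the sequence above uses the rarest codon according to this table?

2

Codon 1 GGC (Gly): 37.4 per 1000.
Codon 2 TGT (Cys): 21.2 per 1000.
Codon 3 CTT (Leu): 21.6 per 1000.
Codon 4 CCC (Pro): 41.0 per 1000.
Codon 5 GAC (Asp): 27.1 per 1000.
Codon 6 GAA (Glu): 25.7 per 1000.
Lowest frequency is 21.2 at codon 2.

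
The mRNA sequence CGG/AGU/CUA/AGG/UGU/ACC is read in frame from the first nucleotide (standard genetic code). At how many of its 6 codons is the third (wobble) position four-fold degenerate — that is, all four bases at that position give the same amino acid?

Codon 1 CGG (Arg): third position 4-fold.
Codon 2 AGU (Ser): third position 2-fold.
Codon 3 CUA (Leu): third position 4-fold.
Codon 4 AGG (Arg): third position 2-fold.
Codon 5 UGU (Cys): third position 2-fold.
Codon 6 ACC (Thr): third position 4-fold.
Four-fold degenerate third positions: 3.

3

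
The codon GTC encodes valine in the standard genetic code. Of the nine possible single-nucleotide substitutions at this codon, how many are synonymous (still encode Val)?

3

Position 1: none → 0 synonymous.
Position 2: none → 0 synonymous.
Position 3: GTT, GTA, GTG → 3 synonymous.
Total: 0 + 0 + 3 = 3.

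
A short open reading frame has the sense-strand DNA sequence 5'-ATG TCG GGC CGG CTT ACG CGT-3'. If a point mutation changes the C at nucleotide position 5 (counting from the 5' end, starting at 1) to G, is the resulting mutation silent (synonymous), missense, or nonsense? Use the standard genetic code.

Position 5 falls in codon 2: TCG → Ser.
After the substitution the codon is TGG → Trp.
Ser ≠ Trp, so this is a missense mutation.

missense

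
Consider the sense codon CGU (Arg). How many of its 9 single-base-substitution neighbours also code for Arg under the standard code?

3

Position 1: none → 0 synonymous.
Position 2: none → 0 synonymous.
Position 3: CGC, CGA, CGG → 3 synonymous.
Total: 0 + 0 + 3 = 3.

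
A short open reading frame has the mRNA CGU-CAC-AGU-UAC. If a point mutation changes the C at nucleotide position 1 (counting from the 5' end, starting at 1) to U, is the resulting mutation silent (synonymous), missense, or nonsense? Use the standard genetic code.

missense

Position 1 falls in codon 1: CGU → Arg.
After the substitution the codon is UGU → Cys.
Arg ≠ Cys, so this is a missense mutation.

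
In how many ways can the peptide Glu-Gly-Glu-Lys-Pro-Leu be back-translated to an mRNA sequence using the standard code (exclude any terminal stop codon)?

768

Glu: 2 codons.
Gly: 4 codons.
Glu: 2 codons.
Lys: 2 codons.
Pro: 4 codons.
Leu: 6 codons.
2 × 4 × 2 × 2 × 4 × 6 = 768.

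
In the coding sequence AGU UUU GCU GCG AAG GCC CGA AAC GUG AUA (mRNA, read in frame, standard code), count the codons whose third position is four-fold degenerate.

5

Codon 1 AGU (Ser): third position 2-fold.
Codon 2 UUU (Phe): third position 2-fold.
Codon 3 GCU (Ala): third position 4-fold.
Codon 4 GCG (Ala): third position 4-fold.
Codon 5 AAG (Lys): third position 2-fold.
Codon 6 GCC (Ala): third position 4-fold.
Codon 7 CGA (Arg): third position 4-fold.
Codon 8 AAC (Asn): third position 2-fold.
Codon 9 GUG (Val): third position 4-fold.
Codon 10 AUA (Ile): third position 3-fold.
Four-fold degenerate third positions: 5.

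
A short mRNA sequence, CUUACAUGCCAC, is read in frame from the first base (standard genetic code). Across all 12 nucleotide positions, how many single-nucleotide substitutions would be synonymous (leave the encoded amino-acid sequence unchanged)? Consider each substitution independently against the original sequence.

8

Codon 1 (CUU, Leu): 3 synonymous substitutions.
Codon 2 (ACA, Thr): 3 synonymous substitutions.
Codon 3 (UGC, Cys): 1 synonymous substitution.
Codon 4 (CAC, His): 1 synonymous substitution.
Total: 3 + 3 + 1 + 1 = 8.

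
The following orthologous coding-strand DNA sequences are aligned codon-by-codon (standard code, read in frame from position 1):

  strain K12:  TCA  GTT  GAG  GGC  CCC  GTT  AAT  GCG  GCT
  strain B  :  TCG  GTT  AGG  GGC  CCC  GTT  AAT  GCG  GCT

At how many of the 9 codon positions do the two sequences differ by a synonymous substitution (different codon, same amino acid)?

Codon 1: TCA Ser / TCG Ser — synonymous.
Codon 2: GTT Val / GTT Val — identical.
Codon 3: GAG Glu / AGG Arg — nonsynonymous.
Codon 4: GGC Gly / GGC Gly — identical.
Codon 5: CCC Pro / CCC Pro — identical.
Codon 6: GTT Val / GTT Val — identical.
Codon 7: AAT Asn / AAT Asn — identical.
Codon 8: GCG Ala / GCG Ala — identical.
Codon 9: GCT Ala / GCT Ala — identical.
Synonymous differences: 1.

1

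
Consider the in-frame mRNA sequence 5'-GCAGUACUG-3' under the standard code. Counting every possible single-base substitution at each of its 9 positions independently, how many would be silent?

Codon 1 (GCA, Ala): 3 synonymous substitutions.
Codon 2 (GUA, Val): 3 synonymous substitutions.
Codon 3 (CUG, Leu): 4 synonymous substitutions.
Total: 3 + 3 + 4 = 10.

10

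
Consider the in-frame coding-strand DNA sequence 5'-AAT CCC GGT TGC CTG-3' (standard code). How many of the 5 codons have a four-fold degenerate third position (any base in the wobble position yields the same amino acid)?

3

Codon 1 AAT (Asn): third position 2-fold.
Codon 2 CCC (Pro): third position 4-fold.
Codon 3 GGT (Gly): third position 4-fold.
Codon 4 TGC (Cys): third position 2-fold.
Codon 5 CTG (Leu): third position 4-fold.
Four-fold degenerate third positions: 3.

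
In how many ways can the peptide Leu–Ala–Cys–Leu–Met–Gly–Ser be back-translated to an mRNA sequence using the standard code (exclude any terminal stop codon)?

Leu: 6 codons.
Ala: 4 codons.
Cys: 2 codons.
Leu: 6 codons.
Met: 1 codon.
Gly: 4 codons.
Ser: 6 codons.
6 × 4 × 2 × 6 × 1 × 4 × 6 = 6912.

6912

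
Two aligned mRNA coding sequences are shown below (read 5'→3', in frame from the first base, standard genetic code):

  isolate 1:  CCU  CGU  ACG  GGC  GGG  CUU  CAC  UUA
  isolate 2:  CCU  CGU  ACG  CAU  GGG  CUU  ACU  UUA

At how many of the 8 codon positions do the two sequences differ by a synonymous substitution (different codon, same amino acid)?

0

Codon 1: CCU Pro / CCU Pro — identical.
Codon 2: CGU Arg / CGU Arg — identical.
Codon 3: ACG Thr / ACG Thr — identical.
Codon 4: GGC Gly / CAU His — nonsynonymous.
Codon 5: GGG Gly / GGG Gly — identical.
Codon 6: CUU Leu / CUU Leu — identical.
Codon 7: CAC His / ACU Thr — nonsynonymous.
Codon 8: UUA Leu / UUA Leu — identical.
Synonymous differences: 0.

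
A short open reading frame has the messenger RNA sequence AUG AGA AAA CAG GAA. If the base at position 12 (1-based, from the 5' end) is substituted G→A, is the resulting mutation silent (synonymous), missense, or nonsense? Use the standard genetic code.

Position 12 falls in codon 4: CAG → Gln.
After the substitution the codon is CAA → Gln.
Both encode Gln, so the change is synonymous.

silent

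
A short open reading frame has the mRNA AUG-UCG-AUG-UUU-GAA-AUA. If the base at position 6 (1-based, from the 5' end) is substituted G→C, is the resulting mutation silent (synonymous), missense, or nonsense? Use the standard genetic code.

Position 6 falls in codon 2: UCG → Ser.
After the substitution the codon is UCC → Ser.
Both encode Ser, so the change is synonymous.

silent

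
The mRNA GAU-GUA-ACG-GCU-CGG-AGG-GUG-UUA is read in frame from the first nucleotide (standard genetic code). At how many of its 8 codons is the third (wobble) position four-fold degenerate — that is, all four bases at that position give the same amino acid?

Codon 1 GAU (Asp): third position 2-fold.
Codon 2 GUA (Val): third position 4-fold.
Codon 3 ACG (Thr): third position 4-fold.
Codon 4 GCU (Ala): third position 4-fold.
Codon 5 CGG (Arg): third position 4-fold.
Codon 6 AGG (Arg): third position 2-fold.
Codon 7 GUG (Val): third position 4-fold.
Codon 8 UUA (Leu): third position 2-fold.
Four-fold degenerate third positions: 5.

5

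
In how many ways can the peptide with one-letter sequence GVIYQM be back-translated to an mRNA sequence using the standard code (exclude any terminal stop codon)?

Gly: 4 codons.
Val: 4 codons.
Ile: 3 codons.
Tyr: 2 codons.
Gln: 2 codons.
Met: 1 codon.
4 × 4 × 3 × 2 × 2 × 1 = 192.

192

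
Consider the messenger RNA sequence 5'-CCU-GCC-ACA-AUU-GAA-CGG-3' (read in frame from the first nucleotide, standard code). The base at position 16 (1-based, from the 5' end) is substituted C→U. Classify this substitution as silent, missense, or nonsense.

Position 16 falls in codon 6: CGG → Arg.
After the substitution the codon is UGG → Trp.
Arg ≠ Trp, so this is a missense mutation.

missense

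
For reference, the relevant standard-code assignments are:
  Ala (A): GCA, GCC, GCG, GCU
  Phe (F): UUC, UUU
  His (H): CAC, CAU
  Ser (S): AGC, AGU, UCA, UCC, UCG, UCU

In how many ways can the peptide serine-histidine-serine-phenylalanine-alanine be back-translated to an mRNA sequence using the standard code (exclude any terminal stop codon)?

576

Ser: 6 codons.
His: 2 codons.
Ser: 6 codons.
Phe: 2 codons.
Ala: 4 codons.
6 × 2 × 6 × 2 × 4 = 576.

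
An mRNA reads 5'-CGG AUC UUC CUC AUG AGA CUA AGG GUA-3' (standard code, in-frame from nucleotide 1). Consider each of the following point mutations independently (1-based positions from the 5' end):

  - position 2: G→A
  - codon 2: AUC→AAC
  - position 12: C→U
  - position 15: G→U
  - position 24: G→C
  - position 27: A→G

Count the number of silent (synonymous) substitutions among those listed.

Codon 1: CGG (Arg) → CAG (Gln) — missense.
Codon 2: AUC (Ile) → AAC (Asn) — missense.
Codon 4: CUC (Leu) → CUU (Leu) — synonymous.
Codon 5: AUG (Met) → AUU (Ile) — missense.
Codon 8: AGG (Arg) → AGC (Ser) — missense.
Codon 9: GUA (Val) → GUG (Val) — synonymous.
Synonymous: 2 of 6.

2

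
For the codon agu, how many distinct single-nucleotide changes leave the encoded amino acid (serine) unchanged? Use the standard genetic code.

Position 1: none → 0 synonymous.
Position 2: none → 0 synonymous.
Position 3: AGC → 1 synonymous.
Total: 0 + 0 + 1 = 1.

1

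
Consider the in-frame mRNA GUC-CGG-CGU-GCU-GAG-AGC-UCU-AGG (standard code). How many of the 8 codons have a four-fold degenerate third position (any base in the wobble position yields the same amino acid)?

5

Codon 1 GUC (Val): third position 4-fold.
Codon 2 CGG (Arg): third position 4-fold.
Codon 3 CGU (Arg): third position 4-fold.
Codon 4 GCU (Ala): third position 4-fold.
Codon 5 GAG (Glu): third position 2-fold.
Codon 6 AGC (Ser): third position 2-fold.
Codon 7 UCU (Ser): third position 4-fold.
Codon 8 AGG (Arg): third position 2-fold.
Four-fold degenerate third positions: 5.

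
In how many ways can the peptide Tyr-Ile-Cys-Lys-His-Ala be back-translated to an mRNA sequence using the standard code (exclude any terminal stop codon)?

Tyr: 2 codons.
Ile: 3 codons.
Cys: 2 codons.
Lys: 2 codons.
His: 2 codons.
Ala: 4 codons.
2 × 3 × 2 × 2 × 2 × 4 = 192.

192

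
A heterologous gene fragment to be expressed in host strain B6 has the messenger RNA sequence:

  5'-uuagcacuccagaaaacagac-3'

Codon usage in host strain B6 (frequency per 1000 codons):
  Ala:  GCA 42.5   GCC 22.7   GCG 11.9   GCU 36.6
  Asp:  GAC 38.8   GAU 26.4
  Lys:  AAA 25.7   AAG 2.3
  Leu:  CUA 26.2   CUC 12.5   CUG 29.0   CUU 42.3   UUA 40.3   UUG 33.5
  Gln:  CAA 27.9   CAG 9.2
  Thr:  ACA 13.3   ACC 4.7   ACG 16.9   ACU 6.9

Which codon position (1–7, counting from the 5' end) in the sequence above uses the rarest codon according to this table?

Codon 1 UUA (Leu): 40.3 per 1000.
Codon 2 GCA (Ala): 42.5 per 1000.
Codon 3 CUC (Leu): 12.5 per 1000.
Codon 4 CAG (Gln): 9.2 per 1000.
Codon 5 AAA (Lys): 25.7 per 1000.
Codon 6 ACA (Thr): 13.3 per 1000.
Codon 7 GAC (Asp): 38.8 per 1000.
Lowest frequency is 9.2 at codon 4.

4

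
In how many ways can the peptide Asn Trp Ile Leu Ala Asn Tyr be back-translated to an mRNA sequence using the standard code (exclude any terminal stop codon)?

576

Asn: 2 codons.
Trp: 1 codon.
Ile: 3 codons.
Leu: 6 codons.
Ala: 4 codons.
Asn: 2 codons.
Tyr: 2 codons.
2 × 1 × 3 × 6 × 4 × 2 × 2 = 576.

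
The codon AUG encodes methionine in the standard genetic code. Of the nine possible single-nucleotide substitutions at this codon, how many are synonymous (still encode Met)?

0

Position 1: none → 0 synonymous.
Position 2: none → 0 synonymous.
Position 3: none → 0 synonymous.
Total: 0 + 0 + 0 = 0.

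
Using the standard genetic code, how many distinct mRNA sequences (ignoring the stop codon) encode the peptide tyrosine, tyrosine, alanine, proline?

64

Tyr: 2 codons.
Tyr: 2 codons.
Ala: 4 codons.
Pro: 4 codons.
2 × 2 × 4 × 4 = 64.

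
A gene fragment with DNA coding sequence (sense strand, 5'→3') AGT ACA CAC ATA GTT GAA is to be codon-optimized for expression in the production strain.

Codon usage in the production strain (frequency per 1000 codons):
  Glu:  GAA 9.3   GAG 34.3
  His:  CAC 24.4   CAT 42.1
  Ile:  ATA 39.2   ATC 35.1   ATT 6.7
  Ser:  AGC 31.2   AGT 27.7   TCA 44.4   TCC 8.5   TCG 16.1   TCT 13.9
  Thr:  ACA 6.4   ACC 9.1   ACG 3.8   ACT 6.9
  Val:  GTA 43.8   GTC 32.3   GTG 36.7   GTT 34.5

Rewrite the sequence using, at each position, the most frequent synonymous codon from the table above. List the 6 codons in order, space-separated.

TCA ACC CAT ATA GTA GAG

Codon 1 (Ser): best is TCA at 44.4.
Codon 2 (Thr): best is ACC at 9.1.
Codon 3 (His): best is CAT at 42.1.
Codon 4 (Ile): best is ATA at 39.2.
Codon 5 (Val): best is GTA at 43.8.
Codon 6 (Glu): best is GAG at 34.3.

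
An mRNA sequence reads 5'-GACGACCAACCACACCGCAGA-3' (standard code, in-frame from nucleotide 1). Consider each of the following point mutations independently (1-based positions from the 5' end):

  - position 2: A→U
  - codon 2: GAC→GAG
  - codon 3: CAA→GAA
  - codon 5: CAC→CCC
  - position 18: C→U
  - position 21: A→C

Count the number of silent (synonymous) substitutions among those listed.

Codon 1: GAC (Asp) → GUC (Val) — missense.
Codon 2: GAC (Asp) → GAG (Glu) — missense.
Codon 3: CAA (Gln) → GAA (Glu) — missense.
Codon 5: CAC (His) → CCC (Pro) — missense.
Codon 6: CGC (Arg) → CGU (Arg) — synonymous.
Codon 7: AGA (Arg) → AGC (Ser) — missense.
Synonymous: 1 of 6.

1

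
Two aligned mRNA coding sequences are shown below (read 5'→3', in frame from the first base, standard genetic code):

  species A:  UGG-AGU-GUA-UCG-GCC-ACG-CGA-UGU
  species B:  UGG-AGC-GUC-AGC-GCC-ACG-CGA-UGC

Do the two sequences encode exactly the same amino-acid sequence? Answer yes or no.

yes

Codon 1: UGG Trp / UGG Trp — identical.
Codon 2: AGU Ser / AGC Ser — synonymous.
Codon 3: GUA Val / GUC Val — synonymous.
Codon 4: UCG Ser / AGC Ser — synonymous.
Codon 5: GCC Ala / GCC Ala — identical.
Codon 6: ACG Thr / ACG Thr — identical.
Codon 7: CGA Arg / CGA Arg — identical.
Codon 8: UGU Cys / UGC Cys — synonymous.
Nonsynonymous differences: 0 → same protein.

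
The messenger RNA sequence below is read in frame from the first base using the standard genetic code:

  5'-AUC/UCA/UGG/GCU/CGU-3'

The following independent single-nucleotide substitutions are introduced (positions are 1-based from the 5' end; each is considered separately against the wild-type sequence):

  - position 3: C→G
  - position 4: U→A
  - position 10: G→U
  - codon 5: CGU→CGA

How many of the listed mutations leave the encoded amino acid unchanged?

1

Codon 1: AUC (Ile) → AUG (Met) — missense.
Codon 2: UCA (Ser) → ACA (Thr) — missense.
Codon 4: GCU (Ala) → UCU (Ser) — missense.
Codon 5: CGU (Arg) → CGA (Arg) — synonymous.
Synonymous: 1 of 4.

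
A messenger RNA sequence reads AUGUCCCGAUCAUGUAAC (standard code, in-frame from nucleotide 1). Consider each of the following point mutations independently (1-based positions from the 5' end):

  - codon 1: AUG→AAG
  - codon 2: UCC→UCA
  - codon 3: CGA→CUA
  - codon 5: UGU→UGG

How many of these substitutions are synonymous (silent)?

1

Codon 1: AUG (Met) → AAG (Lys) — missense.
Codon 2: UCC (Ser) → UCA (Ser) — synonymous.
Codon 3: CGA (Arg) → CUA (Leu) — missense.
Codon 5: UGU (Cys) → UGG (Trp) — missense.
Synonymous: 1 of 4.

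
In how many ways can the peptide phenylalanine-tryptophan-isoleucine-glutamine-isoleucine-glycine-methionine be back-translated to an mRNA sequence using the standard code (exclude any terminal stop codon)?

Phe: 2 codons.
Trp: 1 codon.
Ile: 3 codons.
Gln: 2 codons.
Ile: 3 codons.
Gly: 4 codons.
Met: 1 codon.
2 × 1 × 3 × 2 × 3 × 4 × 1 = 144.

144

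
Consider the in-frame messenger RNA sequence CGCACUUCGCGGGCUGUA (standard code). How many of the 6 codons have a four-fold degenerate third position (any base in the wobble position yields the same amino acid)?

6

Codon 1 CGC (Arg): third position 4-fold.
Codon 2 ACU (Thr): third position 4-fold.
Codon 3 UCG (Ser): third position 4-fold.
Codon 4 CGG (Arg): third position 4-fold.
Codon 5 GCU (Ala): third position 4-fold.
Codon 6 GUA (Val): third position 4-fold.
Four-fold degenerate third positions: 6.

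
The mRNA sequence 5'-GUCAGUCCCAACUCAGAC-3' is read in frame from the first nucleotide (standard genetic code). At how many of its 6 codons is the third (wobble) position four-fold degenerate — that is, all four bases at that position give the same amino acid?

3

Codon 1 GUC (Val): third position 4-fold.
Codon 2 AGU (Ser): third position 2-fold.
Codon 3 CCC (Pro): third position 4-fold.
Codon 4 AAC (Asn): third position 2-fold.
Codon 5 UCA (Ser): third position 4-fold.
Codon 6 GAC (Asp): third position 2-fold.
Four-fold degenerate third positions: 3.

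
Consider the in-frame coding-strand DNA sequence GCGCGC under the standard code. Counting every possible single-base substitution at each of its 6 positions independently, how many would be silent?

Codon 1 (GCG, Ala): 3 synonymous substitutions.
Codon 2 (CGC, Arg): 3 synonymous substitutions.
Total: 3 + 3 = 6.

6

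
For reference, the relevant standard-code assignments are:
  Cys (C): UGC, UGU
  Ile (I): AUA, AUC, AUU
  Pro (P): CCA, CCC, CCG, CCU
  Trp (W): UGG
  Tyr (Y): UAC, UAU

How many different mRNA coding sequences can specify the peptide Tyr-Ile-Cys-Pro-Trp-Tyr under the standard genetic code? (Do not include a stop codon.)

Tyr: 2 codons.
Ile: 3 codons.
Cys: 2 codons.
Pro: 4 codons.
Trp: 1 codon.
Tyr: 2 codons.
2 × 3 × 2 × 4 × 1 × 2 = 96.

96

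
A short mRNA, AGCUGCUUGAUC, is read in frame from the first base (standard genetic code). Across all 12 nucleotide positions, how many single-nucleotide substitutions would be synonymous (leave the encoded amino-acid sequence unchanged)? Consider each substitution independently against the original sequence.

Codon 1 (AGC, Ser): 1 synonymous substitution.
Codon 2 (UGC, Cys): 1 synonymous substitution.
Codon 3 (UUG, Leu): 2 synonymous substitutions.
Codon 4 (AUC, Ile): 2 synonymous substitutions.
Total: 1 + 1 + 2 + 2 = 6.

6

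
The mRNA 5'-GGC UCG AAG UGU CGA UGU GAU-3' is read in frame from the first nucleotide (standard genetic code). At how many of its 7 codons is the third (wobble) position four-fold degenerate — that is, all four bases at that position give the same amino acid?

3

Codon 1 GGC (Gly): third position 4-fold.
Codon 2 UCG (Ser): third position 4-fold.
Codon 3 AAG (Lys): third position 2-fold.
Codon 4 UGU (Cys): third position 2-fold.
Codon 5 CGA (Arg): third position 4-fold.
Codon 6 UGU (Cys): third position 2-fold.
Codon 7 GAU (Asp): third position 2-fold.
Four-fold degenerate third positions: 3.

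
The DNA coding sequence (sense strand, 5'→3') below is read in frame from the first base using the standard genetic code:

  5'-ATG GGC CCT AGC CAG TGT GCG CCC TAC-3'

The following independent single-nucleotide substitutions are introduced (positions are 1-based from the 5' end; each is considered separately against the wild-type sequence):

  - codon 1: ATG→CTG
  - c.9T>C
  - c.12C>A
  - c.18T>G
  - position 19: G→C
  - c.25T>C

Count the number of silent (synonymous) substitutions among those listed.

1

Codon 1: ATG (Met) → CTG (Leu) — missense.
Codon 3: CCT (Pro) → CCC (Pro) — synonymous.
Codon 4: AGC (Ser) → AGA (Arg) — missense.
Codon 6: TGT (Cys) → TGG (Trp) — missense.
Codon 7: GCG (Ala) → CCG (Pro) — missense.
Codon 9: TAC (Tyr) → CAC (His) — missense.
Synonymous: 1 of 6.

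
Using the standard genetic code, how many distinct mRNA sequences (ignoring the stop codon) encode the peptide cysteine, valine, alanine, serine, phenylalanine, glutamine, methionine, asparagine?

1536

Cys: 2 codons.
Val: 4 codons.
Ala: 4 codons.
Ser: 6 codons.
Phe: 2 codons.
Gln: 2 codons.
Met: 1 codon.
Asn: 2 codons.
2 × 4 × 4 × 6 × 2 × 2 × 1 × 2 = 1536.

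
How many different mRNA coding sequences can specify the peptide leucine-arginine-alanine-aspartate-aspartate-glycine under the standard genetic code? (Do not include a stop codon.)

Leu: 6 codons.
Arg: 6 codons.
Ala: 4 codons.
Asp: 2 codons.
Asp: 2 codons.
Gly: 4 codons.
6 × 6 × 4 × 2 × 2 × 4 = 2304.

2304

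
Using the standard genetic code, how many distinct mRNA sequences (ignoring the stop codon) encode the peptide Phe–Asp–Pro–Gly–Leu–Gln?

768

Phe: 2 codons.
Asp: 2 codons.
Pro: 4 codons.
Gly: 4 codons.
Leu: 6 codons.
Gln: 2 codons.
2 × 2 × 4 × 4 × 6 × 2 = 768.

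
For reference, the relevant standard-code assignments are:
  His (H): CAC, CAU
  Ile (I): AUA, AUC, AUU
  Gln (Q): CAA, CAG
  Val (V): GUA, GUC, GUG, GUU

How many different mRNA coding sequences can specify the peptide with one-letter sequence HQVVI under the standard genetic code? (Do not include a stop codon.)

His: 2 codons.
Gln: 2 codons.
Val: 4 codons.
Val: 4 codons.
Ile: 3 codons.
2 × 2 × 4 × 4 × 3 = 192.

192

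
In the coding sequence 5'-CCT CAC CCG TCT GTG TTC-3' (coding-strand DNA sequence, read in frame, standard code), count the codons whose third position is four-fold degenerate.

4

Codon 1 CCT (Pro): third position 4-fold.
Codon 2 CAC (His): third position 2-fold.
Codon 3 CCG (Pro): third position 4-fold.
Codon 4 TCT (Ser): third position 4-fold.
Codon 5 GTG (Val): third position 4-fold.
Codon 6 TTC (Phe): third position 2-fold.
Four-fold degenerate third positions: 4.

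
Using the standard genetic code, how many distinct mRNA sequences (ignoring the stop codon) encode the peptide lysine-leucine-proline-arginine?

Lys: 2 codons.
Leu: 6 codons.
Pro: 4 codons.
Arg: 6 codons.
2 × 6 × 4 × 6 = 288.

288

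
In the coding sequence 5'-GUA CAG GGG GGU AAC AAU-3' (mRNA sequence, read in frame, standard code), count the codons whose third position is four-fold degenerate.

3

Codon 1 GUA (Val): third position 4-fold.
Codon 2 CAG (Gln): third position 2-fold.
Codon 3 GGG (Gly): third position 4-fold.
Codon 4 GGU (Gly): third position 4-fold.
Codon 5 AAC (Asn): third position 2-fold.
Codon 6 AAU (Asn): third position 2-fold.
Four-fold degenerate third positions: 3.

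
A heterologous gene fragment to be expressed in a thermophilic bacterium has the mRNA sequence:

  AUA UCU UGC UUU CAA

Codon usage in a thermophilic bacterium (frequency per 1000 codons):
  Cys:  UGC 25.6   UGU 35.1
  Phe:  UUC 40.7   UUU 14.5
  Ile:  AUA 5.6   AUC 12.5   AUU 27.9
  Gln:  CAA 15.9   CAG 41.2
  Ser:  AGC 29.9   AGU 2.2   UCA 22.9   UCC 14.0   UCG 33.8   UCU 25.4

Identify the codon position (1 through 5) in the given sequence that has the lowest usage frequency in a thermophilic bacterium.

Codon 1 AUA (Ile): 5.6 per 1000.
Codon 2 UCU (Ser): 25.4 per 1000.
Codon 3 UGC (Cys): 25.6 per 1000.
Codon 4 UUU (Phe): 14.5 per 1000.
Codon 5 CAA (Gln): 15.9 per 1000.
Lowest frequency is 5.6 at codon 1.

1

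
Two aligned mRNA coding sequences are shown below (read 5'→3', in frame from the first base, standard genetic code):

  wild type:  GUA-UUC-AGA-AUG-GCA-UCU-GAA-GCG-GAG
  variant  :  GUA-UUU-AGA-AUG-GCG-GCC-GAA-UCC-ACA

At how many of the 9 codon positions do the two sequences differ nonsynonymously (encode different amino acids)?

3

Codon 1: GUA Val / GUA Val — identical.
Codon 2: UUC Phe / UUU Phe — synonymous.
Codon 3: AGA Arg / AGA Arg — identical.
Codon 4: AUG Met / AUG Met — identical.
Codon 5: GCA Ala / GCG Ala — synonymous.
Codon 6: UCU Ser / GCC Ala — nonsynonymous.
Codon 7: GAA Glu / GAA Glu — identical.
Codon 8: GCG Ala / UCC Ser — nonsynonymous.
Codon 9: GAG Glu / ACA Thr — nonsynonymous.
Nonsynonymous differences: 3.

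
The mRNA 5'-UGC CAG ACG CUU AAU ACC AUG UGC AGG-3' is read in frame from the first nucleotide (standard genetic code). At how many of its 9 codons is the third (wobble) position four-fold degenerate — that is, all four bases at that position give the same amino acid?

Codon 1 UGC (Cys): third position 2-fold.
Codon 2 CAG (Gln): third position 2-fold.
Codon 3 ACG (Thr): third position 4-fold.
Codon 4 CUU (Leu): third position 4-fold.
Codon 5 AAU (Asn): third position 2-fold.
Codon 6 ACC (Thr): third position 4-fold.
Codon 7 AUG (Met): third position 1-fold.
Codon 8 UGC (Cys): third position 2-fold.
Codon 9 AGG (Arg): third position 2-fold.
Four-fold degenerate third positions: 3.

3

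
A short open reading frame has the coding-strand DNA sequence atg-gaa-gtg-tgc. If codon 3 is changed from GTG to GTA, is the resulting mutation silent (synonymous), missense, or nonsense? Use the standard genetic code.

Position 9 falls in codon 3: GTG → Val.
After the substitution the codon is GTA → Val.
Both encode Val, so the change is synonymous.

silent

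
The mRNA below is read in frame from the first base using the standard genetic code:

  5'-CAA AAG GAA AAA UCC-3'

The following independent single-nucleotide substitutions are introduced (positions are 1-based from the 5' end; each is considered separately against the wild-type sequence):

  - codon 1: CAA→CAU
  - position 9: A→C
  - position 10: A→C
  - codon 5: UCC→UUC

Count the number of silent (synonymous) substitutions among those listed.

0

Codon 1: CAA (Gln) → CAU (His) — missense.
Codon 3: GAA (Glu) → GAC (Asp) — missense.
Codon 4: AAA (Lys) → CAA (Gln) — missense.
Codon 5: UCC (Ser) → UUC (Phe) — missense.
Synonymous: 0 of 4.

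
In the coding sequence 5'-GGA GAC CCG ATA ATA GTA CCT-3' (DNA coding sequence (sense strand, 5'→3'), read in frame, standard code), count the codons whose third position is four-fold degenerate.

4

Codon 1 GGA (Gly): third position 4-fold.
Codon 2 GAC (Asp): third position 2-fold.
Codon 3 CCG (Pro): third position 4-fold.
Codon 4 ATA (Ile): third position 3-fold.
Codon 5 ATA (Ile): third position 3-fold.
Codon 6 GTA (Val): third position 4-fold.
Codon 7 CCT (Pro): third position 4-fold.
Four-fold degenerate third positions: 4.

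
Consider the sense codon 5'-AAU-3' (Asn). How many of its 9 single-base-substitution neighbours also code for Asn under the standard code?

Position 1: none → 0 synonymous.
Position 2: none → 0 synonymous.
Position 3: AAC → 1 synonymous.
Total: 0 + 0 + 1 = 1.

1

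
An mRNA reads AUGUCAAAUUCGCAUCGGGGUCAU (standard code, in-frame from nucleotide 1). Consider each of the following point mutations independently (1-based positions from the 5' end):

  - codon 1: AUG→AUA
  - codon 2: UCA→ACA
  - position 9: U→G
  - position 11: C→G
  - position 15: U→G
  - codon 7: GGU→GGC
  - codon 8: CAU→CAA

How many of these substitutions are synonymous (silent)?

1

Codon 1: AUG (Met) → AUA (Ile) — missense.
Codon 2: UCA (Ser) → ACA (Thr) — missense.
Codon 3: AAU (Asn) → AAG (Lys) — missense.
Codon 4: UCG (Ser) → UGG (Trp) — missense.
Codon 5: CAU (His) → CAG (Gln) — missense.
Codon 7: GGU (Gly) → GGC (Gly) — synonymous.
Codon 8: CAU (His) → CAA (Gln) — missense.
Synonymous: 1 of 7.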